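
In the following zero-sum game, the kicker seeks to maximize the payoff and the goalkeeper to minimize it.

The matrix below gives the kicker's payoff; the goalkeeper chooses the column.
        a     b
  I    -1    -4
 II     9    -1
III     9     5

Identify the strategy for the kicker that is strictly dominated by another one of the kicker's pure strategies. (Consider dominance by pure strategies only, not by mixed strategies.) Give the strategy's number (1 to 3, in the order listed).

Compare I with II: 9 > -1, -1 > -4.
So II strictly dominates I for the kicker; I is strictly dominated.

1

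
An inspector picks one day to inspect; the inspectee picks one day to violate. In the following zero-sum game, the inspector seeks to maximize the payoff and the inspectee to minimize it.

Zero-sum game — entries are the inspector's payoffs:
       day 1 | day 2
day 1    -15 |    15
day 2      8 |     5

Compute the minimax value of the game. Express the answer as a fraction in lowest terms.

65/11

Row minima are -15 and 5, so the inspector's maximin is 5; column maxima are 8 and 15, so the inspectee's minimax is 8. These differ, so the equilibrium is in mixed strategies.
Let the inspector play day 1 with probability p. The inspectee is indifferent when −15p + 8(1−p) = 15p + 5(1−p), giving p = 1/11.
Let the inspectee play day 1 with probability q. The inspector is indifferent when −15q + 15(1−q) = 8q + 5(1−q), giving q = 10/33.
The value is -15·(10/33) + (15)·(23/33) = 65/11.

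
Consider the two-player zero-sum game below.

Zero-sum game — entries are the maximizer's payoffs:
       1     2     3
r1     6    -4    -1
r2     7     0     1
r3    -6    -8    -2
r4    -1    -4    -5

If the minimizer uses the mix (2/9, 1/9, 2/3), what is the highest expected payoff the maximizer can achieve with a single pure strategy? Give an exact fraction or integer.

20/9

r1: (6)·(2/9) + (-4)·(1/9) + (-1)·(2/3) = 2/9.
r2: (7)·(2/9) + (0)·(1/9) + (1)·(2/3) = 20/9.
r3: (-6)·(2/9) + (-8)·(1/9) + (-2)·(2/3) = -32/9.
r4: (-1)·(2/9) + (-4)·(1/9) + (-5)·(2/3) = -4.
The best pure response is r2 with expected payoff 20/9.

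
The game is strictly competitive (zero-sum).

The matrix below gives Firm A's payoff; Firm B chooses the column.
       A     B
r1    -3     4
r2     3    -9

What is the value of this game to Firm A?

Row minima are -3 and -9, so Firm A's maximin is -3; column maxima are 3 and 4, so Firm B's minimax is 3. These differ, so the equilibrium is in mixed strategies.
Let Firm A play r1 with probability p. Firm B is indifferent when −3p + 3(1−p) = 4p − 9(1−p), giving p = 12/19.
Let Firm B play A with probability q. Firm A is indifferent when −3q + 4(1−q) = 3q − 9(1−q), giving q = 13/19.
The value is -3·(13/19) + (4)·(6/19) = -15/19.

-15/19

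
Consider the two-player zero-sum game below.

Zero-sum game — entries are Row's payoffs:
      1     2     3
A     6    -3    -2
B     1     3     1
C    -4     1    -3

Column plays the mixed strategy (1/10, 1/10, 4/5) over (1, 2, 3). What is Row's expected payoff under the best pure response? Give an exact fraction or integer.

A: (6)·(1/10) + (-3)·(1/10) + (-2)·(4/5) = -13/10.
B: (1)·(1/10) + (3)·(1/10) + (1)·(4/5) = 6/5.
C: (-4)·(1/10) + (1)·(1/10) + (-3)·(4/5) = -27/10.
The best pure response is B with expected payoff 6/5.

6/5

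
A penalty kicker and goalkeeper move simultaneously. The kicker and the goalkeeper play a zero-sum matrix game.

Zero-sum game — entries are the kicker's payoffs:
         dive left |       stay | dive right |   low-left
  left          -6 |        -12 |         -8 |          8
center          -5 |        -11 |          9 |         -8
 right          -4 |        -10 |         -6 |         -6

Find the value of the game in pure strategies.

-10

Row minima: -12, -11, -10 → the kicker's maximin is -10.
Column maxima: -4, -10, 9, 8 → the goalkeeper's minimax is -10.
They coincide at (right, stay), so the value is -10.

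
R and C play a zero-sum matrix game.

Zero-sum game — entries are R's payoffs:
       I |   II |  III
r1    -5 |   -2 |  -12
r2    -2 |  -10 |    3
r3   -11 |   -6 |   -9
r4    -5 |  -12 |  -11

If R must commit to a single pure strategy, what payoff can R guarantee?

The worst-case payoff for each row is r1: -12, r2: -10, r3: -11, r4: -12.
The best of these is -10.

-10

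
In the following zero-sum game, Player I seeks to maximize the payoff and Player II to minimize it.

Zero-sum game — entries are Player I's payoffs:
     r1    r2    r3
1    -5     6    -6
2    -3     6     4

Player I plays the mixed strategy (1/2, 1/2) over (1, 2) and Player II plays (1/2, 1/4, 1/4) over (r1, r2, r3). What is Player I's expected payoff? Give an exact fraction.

Against (1/2, 1/4, 1/4), each row's expected payoff is 1: -5/2; 2: 1.
Taking the (1/2, 1/2)-weighted average: (1/2)·(-5/2) + (1/2)·(1) = -3/4.

-3/4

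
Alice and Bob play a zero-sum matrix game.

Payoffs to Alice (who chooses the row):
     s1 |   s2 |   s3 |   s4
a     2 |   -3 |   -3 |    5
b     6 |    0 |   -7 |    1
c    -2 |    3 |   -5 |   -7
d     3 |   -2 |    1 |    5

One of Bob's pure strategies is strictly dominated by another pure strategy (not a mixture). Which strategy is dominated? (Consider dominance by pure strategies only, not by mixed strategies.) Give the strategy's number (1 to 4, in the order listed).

Bob prefers columns that give Alice less. Compare s1 with s3: -3 < 2, -7 < 6, -5 < -2, 1 < 3.
So s3 strictly dominates s1 for Bob; s1 is strictly dominated.

1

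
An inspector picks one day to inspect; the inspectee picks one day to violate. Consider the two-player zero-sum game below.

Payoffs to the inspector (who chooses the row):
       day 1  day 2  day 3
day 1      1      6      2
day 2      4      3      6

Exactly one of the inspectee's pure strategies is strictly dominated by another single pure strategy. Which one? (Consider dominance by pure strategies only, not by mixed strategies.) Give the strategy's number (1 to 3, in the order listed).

The inspectee prefers columns that give the inspector less. Compare day 3 with day 1: 1 < 2, 4 < 6.
So day 1 strictly dominates day 3 for the inspectee; day 3 is strictly dominated.

3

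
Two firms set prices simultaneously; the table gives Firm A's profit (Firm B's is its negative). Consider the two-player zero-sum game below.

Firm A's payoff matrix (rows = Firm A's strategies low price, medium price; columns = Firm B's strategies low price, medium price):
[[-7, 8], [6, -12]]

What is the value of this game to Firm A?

-12/11

Row minima are -7 and -12, so Firm A's maximin is -7; column maxima are 6 and 8, so Firm B's minimax is 6. These differ, so the equilibrium is in mixed strategies.
Let Firm A play low price with probability p. Firm B is indifferent when −7p + 6(1−p) = 8p − 12(1−p), giving p = 6/11.
Let Firm B play low price with probability q. Firm A is indifferent when −7q + 8(1−q) = 6q − 12(1−q), giving q = 20/33.
The value is -7·(20/33) + (8)·(13/33) = -12/11.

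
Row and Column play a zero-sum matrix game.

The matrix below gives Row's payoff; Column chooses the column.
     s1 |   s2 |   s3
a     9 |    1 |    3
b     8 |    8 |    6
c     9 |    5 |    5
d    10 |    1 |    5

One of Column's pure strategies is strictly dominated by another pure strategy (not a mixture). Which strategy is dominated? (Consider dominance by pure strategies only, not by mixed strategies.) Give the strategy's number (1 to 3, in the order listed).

1

Column prefers columns that give Row less. Compare s1 with s3: 3 < 9, 6 < 8, 5 < 9, 5 < 10.
So s3 strictly dominates s1 for Column; s1 is strictly dominated.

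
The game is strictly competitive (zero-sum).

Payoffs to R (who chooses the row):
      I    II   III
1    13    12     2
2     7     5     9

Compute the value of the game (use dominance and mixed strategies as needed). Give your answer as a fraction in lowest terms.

Column I is strictly dominated by II for C (it gives R more in every row).
The remaining 2×2 game on (1, 2) × (II, III) has no saddle point. Let R play 1 with probability p; indifference gives 12p + 5(1−p) = 2p + 9(1−p), so p = 2/7.
Similarly C's optimal q on II is 1/2, and the value is 12·(1/2) + (2)·(1/2) = 7.

7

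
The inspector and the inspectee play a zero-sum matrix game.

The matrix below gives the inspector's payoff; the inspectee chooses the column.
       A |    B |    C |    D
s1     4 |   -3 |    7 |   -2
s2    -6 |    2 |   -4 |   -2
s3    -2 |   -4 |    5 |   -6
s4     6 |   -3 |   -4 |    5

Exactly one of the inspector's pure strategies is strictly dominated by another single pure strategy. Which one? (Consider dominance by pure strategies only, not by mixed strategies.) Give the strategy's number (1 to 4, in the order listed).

Compare s3 with s1: 4 > -2, -3 > -4, 7 > 5, -2 > -6.
So s1 strictly dominates s3 for the inspector; s3 is strictly dominated.

3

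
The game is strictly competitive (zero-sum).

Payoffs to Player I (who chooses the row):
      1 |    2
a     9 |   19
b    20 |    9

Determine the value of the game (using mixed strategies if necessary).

299/21

Row minima are 9 and 9, so Player I's maximin is 9; column maxima are 20 and 19, so Player II's minimax is 19. These differ, so the equilibrium is in mixed strategies.
Let Player I play a with probability p. Player II is indifferent when 9p + 20(1−p) = 19p + 9(1−p), giving p = 11/21.
Let Player II play 1 with probability q. Player I is indifferent when 9q + 19(1−q) = 20q + 9(1−q), giving q = 10/21.
The value is 9·(10/21) + (19)·(11/21) = 299/21.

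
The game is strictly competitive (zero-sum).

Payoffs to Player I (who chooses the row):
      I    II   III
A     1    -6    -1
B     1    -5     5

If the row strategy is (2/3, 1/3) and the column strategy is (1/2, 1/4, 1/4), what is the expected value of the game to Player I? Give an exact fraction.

-2/3

Against (1/2, 1/4, 1/4), each row's expected payoff is A: -5/4; B: 1/2.
Taking the (2/3, 1/3)-weighted average: (2/3)·(-5/4) + (1/3)·(1/2) = -2/3.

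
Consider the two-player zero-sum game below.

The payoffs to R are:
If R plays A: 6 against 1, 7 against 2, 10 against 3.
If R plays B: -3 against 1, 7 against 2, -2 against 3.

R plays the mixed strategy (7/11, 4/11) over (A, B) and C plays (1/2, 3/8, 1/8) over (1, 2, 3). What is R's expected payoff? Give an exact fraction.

413/88

Against (1/2, 3/8, 1/8), each row's expected payoff is A: 55/8; B: 7/8.
Taking the (7/11, 4/11)-weighted average: (7/11)·(55/8) + (4/11)·(7/8) = 413/88.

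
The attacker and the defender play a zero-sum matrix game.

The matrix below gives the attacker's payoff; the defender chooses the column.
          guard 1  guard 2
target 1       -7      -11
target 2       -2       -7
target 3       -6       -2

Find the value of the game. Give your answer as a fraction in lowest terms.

-38/9

Row target 1 is strictly dominated by row target 2, so the attacker never plays it.
The remaining 2×2 game on (target 2, target 3) × (guard 1, guard 2) has no saddle point. Let the attacker play target 2 with probability p; indifference gives −2p − 6(1−p) = −7p − 2(1−p), so p = 4/9.
Similarly the defender's optimal q on guard 1 is 5/9, and the value is -2·(5/9) + (-7)·(4/9) = -38/9.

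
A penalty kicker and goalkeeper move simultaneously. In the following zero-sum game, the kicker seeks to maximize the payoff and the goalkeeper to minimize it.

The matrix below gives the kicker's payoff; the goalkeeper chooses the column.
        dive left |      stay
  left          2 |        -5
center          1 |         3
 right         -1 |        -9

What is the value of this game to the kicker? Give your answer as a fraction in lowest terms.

Row right is strictly dominated by row left, so the kicker never plays it.
The remaining 2×2 game on (left, center) × (dive left, stay) has no saddle point. Let the kicker play left with probability p; indifference gives 2p + (1−p) = −5p + 3(1−p), so p = 2/9.
Similarly the goalkeeper's optimal q on dive left is 8/9, and the value is 2·(8/9) + (-5)·(1/9) = 11/9.

11/9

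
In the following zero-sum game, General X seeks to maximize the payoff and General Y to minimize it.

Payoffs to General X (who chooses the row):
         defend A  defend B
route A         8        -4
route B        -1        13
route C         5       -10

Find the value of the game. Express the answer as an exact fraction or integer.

Row route C is strictly dominated by row route A, so General X never plays it.
The remaining 2×2 game on (route A, route B) × (defend A, defend B) has no saddle point. Let General X play route A with probability p; indifference gives 8p − (1−p) = −4p + 13(1−p), so p = 7/13.
Similarly General Y's optimal q on defend A is 17/26, and the value is 8·(17/26) + (-4)·(9/26) = 50/13.

50/13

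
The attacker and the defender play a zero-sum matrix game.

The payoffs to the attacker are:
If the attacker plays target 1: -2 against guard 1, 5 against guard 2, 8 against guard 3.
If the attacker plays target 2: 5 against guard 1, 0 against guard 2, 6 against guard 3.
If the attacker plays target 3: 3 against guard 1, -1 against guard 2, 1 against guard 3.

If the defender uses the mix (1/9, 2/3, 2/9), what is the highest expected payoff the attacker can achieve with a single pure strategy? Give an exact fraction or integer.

target 1: (-2)·(1/9) + (5)·(2/3) + (8)·(2/9) = 44/9.
target 2: (5)·(1/9) + (0)·(2/3) + (6)·(2/9) = 17/9.
target 3: (3)·(1/9) + (-1)·(2/3) + (1)·(2/9) = -1/9.
The best pure response is target 1 with expected payoff 44/9.

44/9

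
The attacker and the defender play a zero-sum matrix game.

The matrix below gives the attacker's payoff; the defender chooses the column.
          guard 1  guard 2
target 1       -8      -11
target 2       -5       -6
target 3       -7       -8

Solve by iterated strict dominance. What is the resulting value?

Row target 1 is strictly dominated by row target 2 (-5>-8, -6>-11); eliminate target 1.
Column guard 1 is strictly dominated by guard 2 for the defender (-6<-5, -8<-7); eliminate guard 1.
Row target 3 is strictly dominated by row target 2 (-6>-8); eliminate target 3.
Only (target 2, guard 2) remains, with payoff -6.

-6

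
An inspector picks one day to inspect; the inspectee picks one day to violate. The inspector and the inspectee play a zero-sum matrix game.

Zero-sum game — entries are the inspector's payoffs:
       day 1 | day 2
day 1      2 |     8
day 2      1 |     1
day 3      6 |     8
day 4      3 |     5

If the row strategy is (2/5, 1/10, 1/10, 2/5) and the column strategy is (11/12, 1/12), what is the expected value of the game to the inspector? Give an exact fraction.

179/60

Against (11/12, 1/12), each row's expected payoff is day 1: 5/2; day 2: 1; day 3: 37/6; day 4: 19/6.
Taking the (2/5, 1/10, 1/10, 2/5)-weighted average: (2/5)·(5/2) + (1/10)·(1) + (1/10)·(37/6) + (2/5)·(19/6) = 179/60.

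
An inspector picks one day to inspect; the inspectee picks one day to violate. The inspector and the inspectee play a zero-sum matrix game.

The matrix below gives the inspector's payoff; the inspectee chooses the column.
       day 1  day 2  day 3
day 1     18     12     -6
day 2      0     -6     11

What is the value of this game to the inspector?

Column day 1 is strictly dominated by day 2 for the inspectee (it gives the inspector more in every row).
The remaining 2×2 game on (day 1, day 2) × (day 2, day 3) has no saddle point. Let the inspector play day 1 with probability p; indifference gives 12p − 6(1−p) = −6p + 11(1−p), so p = 17/35.
Similarly the inspectee's optimal q on day 2 is 17/35, and the value is 12·(17/35) + (-6)·(18/35) = 96/35.

96/35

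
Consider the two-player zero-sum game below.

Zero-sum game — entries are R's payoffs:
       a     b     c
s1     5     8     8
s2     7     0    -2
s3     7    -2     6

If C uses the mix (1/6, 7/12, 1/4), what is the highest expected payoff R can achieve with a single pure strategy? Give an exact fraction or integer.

s1: (5)·(1/6) + (8)·(7/12) + (8)·(1/4) = 15/2.
s2: (7)·(1/6) + (0)·(7/12) + (-2)·(1/4) = 2/3.
s3: (7)·(1/6) + (-2)·(7/12) + (6)·(1/4) = 3/2.
The best pure response is s1 with expected payoff 15/2.

15/2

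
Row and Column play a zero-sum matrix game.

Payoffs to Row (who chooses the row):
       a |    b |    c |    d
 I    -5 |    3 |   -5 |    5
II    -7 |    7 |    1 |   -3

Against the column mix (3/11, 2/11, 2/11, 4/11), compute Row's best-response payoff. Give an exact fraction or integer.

1/11

I: (-5)·(3/11) + (3)·(2/11) + (-5)·(2/11) + (5)·(4/11) = 1/11.
II: (-7)·(3/11) + (7)·(2/11) + (1)·(2/11) + (-3)·(4/11) = -17/11.
The best pure response is I with expected payoff 1/11.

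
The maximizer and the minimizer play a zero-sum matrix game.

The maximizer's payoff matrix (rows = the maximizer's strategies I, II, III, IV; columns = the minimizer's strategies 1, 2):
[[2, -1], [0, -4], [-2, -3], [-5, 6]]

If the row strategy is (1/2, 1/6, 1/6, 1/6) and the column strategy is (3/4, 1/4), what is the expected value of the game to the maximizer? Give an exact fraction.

-7/24

Against (3/4, 1/4), each row's expected payoff is I: 5/4; II: -1; III: -9/4; IV: -9/4.
Taking the (1/2, 1/6, 1/6, 1/6)-weighted average: (1/2)·(5/4) + (1/6)·(-1) + (1/6)·(-9/4) + (1/6)·(-9/4) = -7/24.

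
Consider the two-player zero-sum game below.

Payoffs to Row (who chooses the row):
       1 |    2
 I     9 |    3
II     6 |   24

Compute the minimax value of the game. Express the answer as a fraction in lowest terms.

Row minima are 3 and 6, so Row's maximin is 6; column maxima are 9 and 24, so Column's minimax is 9. These differ, so the equilibrium is in mixed strategies.
Let Row play I with probability p. Column is indifferent when 9p + 6(1−p) = 3p + 24(1−p), giving p = 3/4.
Let Column play 1 with probability q. Row is indifferent when 9q + 3(1−q) = 6q + 24(1−q), giving q = 7/8.
The value is 9·(7/8) + (3)·(1/8) = 33/4.

33/4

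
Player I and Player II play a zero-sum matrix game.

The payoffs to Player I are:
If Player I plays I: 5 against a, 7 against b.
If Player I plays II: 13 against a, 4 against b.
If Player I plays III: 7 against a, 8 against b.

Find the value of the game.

38/5

Row I is strictly dominated by row III, so Player I never plays it.
The remaining 2×2 game on (II, III) × (a, b) has no saddle point. Let Player I play II with probability p; indifference gives 13p + 7(1−p) = 4p + 8(1−p), so p = 1/10.
Similarly Player II's optimal q on a is 2/5, and the value is 13·(2/5) + (4)·(3/5) = 38/5.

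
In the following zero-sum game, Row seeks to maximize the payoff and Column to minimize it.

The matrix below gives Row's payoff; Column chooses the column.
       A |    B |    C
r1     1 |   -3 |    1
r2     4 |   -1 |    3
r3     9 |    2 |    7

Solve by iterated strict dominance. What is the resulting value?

2

Row r1 is strictly dominated by row r2 (4>1, -1>-3, 3>1); eliminate r1.
Column A is strictly dominated by B for Column (-1<4, 2<9); eliminate A.
Column C is strictly dominated by B for Column (-1<3, 2<7); eliminate C.
Row r2 is strictly dominated by row r3 (2>-1); eliminate r2.
Only (r3, B) remains, with payoff 2.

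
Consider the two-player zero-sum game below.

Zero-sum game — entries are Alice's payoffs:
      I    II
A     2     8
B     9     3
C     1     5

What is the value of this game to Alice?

11/2

Row C is strictly dominated by row A, so Alice never plays it.
The remaining 2×2 game on (A, B) × (I, II) has no saddle point. Let Alice play A with probability p; indifference gives 2p + 9(1−p) = 8p + 3(1−p), so p = 1/2.
Similarly Bob's optimal q on I is 5/12, and the value is 2·(5/12) + (8)·(7/12) = 11/2.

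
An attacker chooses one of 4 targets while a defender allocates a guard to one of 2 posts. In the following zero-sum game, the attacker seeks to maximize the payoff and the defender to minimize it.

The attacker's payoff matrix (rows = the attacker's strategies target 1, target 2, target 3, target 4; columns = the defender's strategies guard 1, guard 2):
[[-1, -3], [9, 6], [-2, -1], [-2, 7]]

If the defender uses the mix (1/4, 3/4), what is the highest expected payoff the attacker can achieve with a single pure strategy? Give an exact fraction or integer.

target 1: (-1)·(1/4) + (-3)·(3/4) = -5/2.
target 2: (9)·(1/4) + (6)·(3/4) = 27/4.
target 3: (-2)·(1/4) + (-1)·(3/4) = -5/4.
target 4: (-2)·(1/4) + (7)·(3/4) = 19/4.
The best pure response is target 2 with expected payoff 27/4.

27/4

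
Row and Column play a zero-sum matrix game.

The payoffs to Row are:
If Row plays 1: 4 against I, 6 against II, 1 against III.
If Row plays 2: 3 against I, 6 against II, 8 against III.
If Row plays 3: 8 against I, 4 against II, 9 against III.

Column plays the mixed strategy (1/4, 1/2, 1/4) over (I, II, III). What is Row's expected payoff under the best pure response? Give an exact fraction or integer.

25/4

1: (4)·(1/4) + (6)·(1/2) + (1)·(1/4) = 17/4.
2: (3)·(1/4) + (6)·(1/2) + (8)·(1/4) = 23/4.
3: (8)·(1/4) + (4)·(1/2) + (9)·(1/4) = 25/4.
The best pure response is 3 with expected payoff 25/4.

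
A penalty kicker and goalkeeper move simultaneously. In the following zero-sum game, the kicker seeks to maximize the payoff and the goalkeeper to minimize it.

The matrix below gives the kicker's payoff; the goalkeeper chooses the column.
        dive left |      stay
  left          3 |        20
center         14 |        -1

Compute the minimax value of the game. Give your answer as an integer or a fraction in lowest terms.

283/32

Row minima are 3 and -1, so the kicker's maximin is 3; column maxima are 14 and 20, so the goalkeeper's minimax is 14. These differ, so the equilibrium is in mixed strategies.
Let the kicker play left with probability p. The goalkeeper is indifferent when 3p + 14(1−p) = 20p − (1−p), giving p = 15/32.
Let the goalkeeper play dive left with probability q. The kicker is indifferent when 3q + 20(1−q) = 14q − (1−q), giving q = 21/32.
The value is 3·(21/32) + (20)·(11/32) = 283/32.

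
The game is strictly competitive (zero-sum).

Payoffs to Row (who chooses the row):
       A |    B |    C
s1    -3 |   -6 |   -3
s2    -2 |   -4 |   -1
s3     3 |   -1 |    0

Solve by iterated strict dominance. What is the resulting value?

-1

Row s2 is strictly dominated by row s3 (3>-2, -1>-4, 0>-1); eliminate s2.
Column A is strictly dominated by B for Column (-6<-3, -1<3); eliminate A.
Column C is strictly dominated by B for Column (-6<-3, -1<0); eliminate C.
Row s1 is strictly dominated by row s3 (-1>-6); eliminate s1.
Only (s3, B) remains, with payoff -1.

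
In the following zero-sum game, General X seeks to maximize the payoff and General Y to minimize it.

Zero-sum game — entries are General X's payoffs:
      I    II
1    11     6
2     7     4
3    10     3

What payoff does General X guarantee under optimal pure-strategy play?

Row minima: 6, 4, 3 → General X's maximin is 6.
Column maxima: 11, 6 → General Y's minimax is 6.
They coincide at (1, II), so the value is 6.

6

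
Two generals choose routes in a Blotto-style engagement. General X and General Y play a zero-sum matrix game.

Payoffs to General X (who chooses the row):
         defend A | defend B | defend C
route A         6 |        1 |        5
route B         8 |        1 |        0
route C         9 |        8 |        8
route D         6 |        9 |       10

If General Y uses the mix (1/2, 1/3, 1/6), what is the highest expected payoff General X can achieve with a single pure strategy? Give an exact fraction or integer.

17/2

route A: (6)·(1/2) + (1)·(1/3) + (5)·(1/6) = 25/6.
route B: (8)·(1/2) + (1)·(1/3) + (0)·(1/6) = 13/3.
route C: (9)·(1/2) + (8)·(1/3) + (8)·(1/6) = 17/2.
route D: (6)·(1/2) + (9)·(1/3) + (10)·(1/6) = 23/3.
The best pure response is route C with expected payoff 17/2.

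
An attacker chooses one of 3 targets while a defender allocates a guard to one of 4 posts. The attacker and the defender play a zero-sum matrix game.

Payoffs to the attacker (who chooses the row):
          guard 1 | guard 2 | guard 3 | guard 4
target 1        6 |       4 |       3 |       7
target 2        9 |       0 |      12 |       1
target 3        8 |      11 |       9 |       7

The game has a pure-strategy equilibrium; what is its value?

7

Row minima: 3, 0, 7 → the attacker's maximin is 7.
Column maxima: 9, 11, 12, 7 → the defender's minimax is 7.
They coincide at (target 3, guard 4), so the value is 7.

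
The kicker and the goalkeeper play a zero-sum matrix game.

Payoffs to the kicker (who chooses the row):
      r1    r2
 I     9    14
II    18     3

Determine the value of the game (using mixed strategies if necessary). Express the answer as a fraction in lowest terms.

45/4

Row minima are 9 and 3, so the kicker's maximin is 9; column maxima are 18 and 14, so the goalkeeper's minimax is 14. These differ, so the equilibrium is in mixed strategies.
Let the kicker play I with probability p. The goalkeeper is indifferent when 9p + 18(1−p) = 14p + 3(1−p), giving p = 3/4.
Let the goalkeeper play r1 with probability q. The kicker is indifferent when 9q + 14(1−q) = 18q + 3(1−q), giving q = 11/20.
The value is 9·(11/20) + (14)·(9/20) = 45/4.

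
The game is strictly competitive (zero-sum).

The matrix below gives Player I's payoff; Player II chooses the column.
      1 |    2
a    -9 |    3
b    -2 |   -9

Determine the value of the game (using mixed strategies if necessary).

-87/19

Row minima are -9 and -9, so Player I's maximin is -9; column maxima are -2 and 3, so Player II's minimax is -2. These differ, so the equilibrium is in mixed strategies.
Let Player I play a with probability p. Player II is indifferent when −9p − 2(1−p) = 3p − 9(1−p), giving p = 7/19.
Let Player II play 1 with probability q. Player I is indifferent when −9q + 3(1−q) = −2q − 9(1−q), giving q = 12/19.
The value is -9·(12/19) + (3)·(7/19) = -87/19.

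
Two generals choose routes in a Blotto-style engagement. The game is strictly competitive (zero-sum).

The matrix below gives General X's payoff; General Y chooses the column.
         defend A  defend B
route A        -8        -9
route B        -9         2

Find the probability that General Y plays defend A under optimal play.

Row minima are -9 and -9, so General X's maximin is -9; column maxima are -8 and 2, so General Y's minimax is -8. These differ, so the equilibrium is in mixed strategies.
Let General Y play defend A with probability q. General X is indifferent when −8q − 9(1−q) = −9q + 2(1−q), giving q = 11/12.

11/12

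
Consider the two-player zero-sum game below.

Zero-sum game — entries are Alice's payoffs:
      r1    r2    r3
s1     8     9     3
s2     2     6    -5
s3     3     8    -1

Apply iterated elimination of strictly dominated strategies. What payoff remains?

3

Column r1 is strictly dominated by r3 for Bob (3<8, -5<2, -1<3); eliminate r1.
Row s2 is strictly dominated by row s1 (9>6, 3>-5); eliminate s2.
Row s3 is strictly dominated by row s1 (9>8, 3>-1); eliminate s3.
Column r2 is strictly dominated by r3 for Bob (3<9); eliminate r2.
Only (s1, r3) remains, with payoff 3.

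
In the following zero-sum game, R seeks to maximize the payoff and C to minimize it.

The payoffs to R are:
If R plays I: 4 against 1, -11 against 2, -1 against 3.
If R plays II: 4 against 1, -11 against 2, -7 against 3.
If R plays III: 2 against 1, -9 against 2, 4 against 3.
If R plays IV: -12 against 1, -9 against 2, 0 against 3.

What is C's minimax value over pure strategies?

-9

The worst case (largest entry) in each column is 1: 4, 2: -9, 3: 4.
The best (smallest) of these is -9.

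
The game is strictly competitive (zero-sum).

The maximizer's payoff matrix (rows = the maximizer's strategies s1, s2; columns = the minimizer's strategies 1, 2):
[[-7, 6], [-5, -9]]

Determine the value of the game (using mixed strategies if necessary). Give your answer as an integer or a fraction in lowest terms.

-93/17

Row minima are -7 and -9, so the maximizer's maximin is -7; column maxima are -5 and 6, so the minimizer's minimax is -5. These differ, so the equilibrium is in mixed strategies.
Let the maximizer play s1 with probability p. The minimizer is indifferent when −7p − 5(1−p) = 6p − 9(1−p), giving p = 4/17.
Let the minimizer play 1 with probability q. The maximizer is indifferent when −7q + 6(1−q) = −5q − 9(1−q), giving q = 15/17.
The value is -7·(15/17) + (6)·(2/17) = -93/17.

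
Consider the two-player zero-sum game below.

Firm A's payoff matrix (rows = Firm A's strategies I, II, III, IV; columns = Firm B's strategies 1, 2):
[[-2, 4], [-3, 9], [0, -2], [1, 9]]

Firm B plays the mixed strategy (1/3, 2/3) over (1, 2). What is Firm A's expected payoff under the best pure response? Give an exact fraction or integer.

19/3

I: (-2)·(1/3) + (4)·(2/3) = 2.
II: (-3)·(1/3) + (9)·(2/3) = 5.
III: (0)·(1/3) + (-2)·(2/3) = -4/3.
IV: (1)·(1/3) + (9)·(2/3) = 19/3.
The best pure response is IV with expected payoff 19/3.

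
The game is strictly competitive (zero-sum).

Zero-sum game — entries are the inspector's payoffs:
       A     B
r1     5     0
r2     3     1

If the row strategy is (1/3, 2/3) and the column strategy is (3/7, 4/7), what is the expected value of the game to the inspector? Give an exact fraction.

Against (3/7, 4/7), each row's expected payoff is r1: 15/7; r2: 13/7.
Taking the (1/3, 2/3)-weighted average: (1/3)·(15/7) + (2/3)·(13/7) = 41/21.

41/21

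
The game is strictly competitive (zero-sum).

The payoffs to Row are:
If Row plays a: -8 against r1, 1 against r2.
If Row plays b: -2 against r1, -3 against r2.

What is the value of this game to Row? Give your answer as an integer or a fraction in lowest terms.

Row minima are -8 and -3, so Row's maximin is -3; column maxima are -2 and 1, so Column's minimax is -2. These differ, so the equilibrium is in mixed strategies.
Let Row play a with probability p. Column is indifferent when −8p − 2(1−p) = p − 3(1−p), giving p = 1/10.
Let Column play r1 with probability q. Row is indifferent when −8q + (1−q) = −2q − 3(1−q), giving q = 2/5.
The value is -8·(2/5) + (1)·(3/5) = -13/5.

-13/5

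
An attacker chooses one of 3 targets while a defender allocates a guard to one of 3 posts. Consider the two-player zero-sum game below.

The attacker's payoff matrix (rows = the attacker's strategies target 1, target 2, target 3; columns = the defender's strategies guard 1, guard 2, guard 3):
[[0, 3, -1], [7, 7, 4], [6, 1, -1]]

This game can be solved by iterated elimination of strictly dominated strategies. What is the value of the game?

Row target 3 is strictly dominated by row target 2 (7>6, 7>1, 4>-1); eliminate target 3.
Row target 1 is strictly dominated by row target 2 (7>0, 7>3, 4>-1); eliminate target 1.
Column guard 2 is strictly dominated by guard 3 for the defender (4<7); eliminate guard 2.
Column guard 1 is strictly dominated by guard 3 for the defender (4<7); eliminate guard 1.
Only (target 2, guard 3) remains, with payoff 4.

4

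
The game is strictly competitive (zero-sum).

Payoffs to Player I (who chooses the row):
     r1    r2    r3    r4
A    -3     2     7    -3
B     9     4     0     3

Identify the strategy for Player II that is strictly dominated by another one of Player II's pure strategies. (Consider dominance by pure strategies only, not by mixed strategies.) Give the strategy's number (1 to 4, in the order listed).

Player II prefers columns that give Player I less. Compare r2 with r4: -3 < 2, 3 < 4.
So r4 strictly dominates r2 for Player II; r2 is strictly dominated.

2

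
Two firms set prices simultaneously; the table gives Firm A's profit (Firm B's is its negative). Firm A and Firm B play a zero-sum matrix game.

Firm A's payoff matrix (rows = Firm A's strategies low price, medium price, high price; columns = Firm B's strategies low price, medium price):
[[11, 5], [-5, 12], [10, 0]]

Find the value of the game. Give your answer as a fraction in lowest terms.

157/23

Row high price is strictly dominated by row low price, so Firm A never plays it.
The remaining 2×2 game on (low price, medium price) × (low price, medium price) has no saddle point. Let Firm A play low price with probability p; indifference gives 11p − 5(1−p) = 5p + 12(1−p), so p = 17/23.
Similarly Firm B's optimal q on low price is 7/23, and the value is 11·(7/23) + (5)·(16/23) = 157/23.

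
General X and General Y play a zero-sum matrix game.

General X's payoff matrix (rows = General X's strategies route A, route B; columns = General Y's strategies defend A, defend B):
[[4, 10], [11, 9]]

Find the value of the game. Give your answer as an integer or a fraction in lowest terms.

37/4

Row minima are 4 and 9, so General X's maximin is 9; column maxima are 11 and 10, so General Y's minimax is 10. These differ, so the equilibrium is in mixed strategies.
Let General X play route A with probability p. General Y is indifferent when 4p + 11(1−p) = 10p + 9(1−p), giving p = 1/4.
Let General Y play defend A with probability q. General X is indifferent when 4q + 10(1−q) = 11q + 9(1−q), giving q = 1/8.
The value is 4·(1/8) + (10)·(7/8) = 37/4.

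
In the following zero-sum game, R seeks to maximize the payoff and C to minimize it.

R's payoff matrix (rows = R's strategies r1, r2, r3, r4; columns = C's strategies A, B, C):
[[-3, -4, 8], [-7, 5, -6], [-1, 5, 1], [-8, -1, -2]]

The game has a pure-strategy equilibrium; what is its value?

-1

Row minima: -4, -7, -1, -8 → R's maximin is -1.
Column maxima: -1, 5, 8 → C's minimax is -1.
They coincide at (r3, A), so the value is -1.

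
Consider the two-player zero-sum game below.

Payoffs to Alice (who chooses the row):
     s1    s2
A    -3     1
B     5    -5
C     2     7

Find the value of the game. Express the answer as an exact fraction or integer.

3

Row A is strictly dominated by row C, so Alice never plays it.
The remaining 2×2 game on (B, C) × (s1, s2) has no saddle point. Let Alice play B with probability p; indifference gives 5p + 2(1−p) = −5p + 7(1−p), so p = 1/3.
Similarly Bob's optimal q on s1 is 4/5, and the value is 5·(4/5) + (-5)·(1/5) = 3.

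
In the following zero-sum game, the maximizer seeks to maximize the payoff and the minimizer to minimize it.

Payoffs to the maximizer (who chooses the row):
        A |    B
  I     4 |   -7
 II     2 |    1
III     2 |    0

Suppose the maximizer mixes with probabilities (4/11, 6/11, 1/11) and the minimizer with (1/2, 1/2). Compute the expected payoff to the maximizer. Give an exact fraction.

4/11

Against (1/2, 1/2), each row's expected payoff is I: -3/2; II: 3/2; III: 1.
Taking the (4/11, 6/11, 1/11)-weighted average: (4/11)·(-3/2) + (6/11)·(3/2) + (1/11)·(1) = 4/11.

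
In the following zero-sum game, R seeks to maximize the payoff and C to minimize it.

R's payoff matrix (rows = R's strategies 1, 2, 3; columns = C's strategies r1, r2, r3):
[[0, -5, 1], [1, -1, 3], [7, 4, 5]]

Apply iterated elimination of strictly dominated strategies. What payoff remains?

4

Row 2 is strictly dominated by row 3 (7>1, 4>-1, 5>3); eliminate 2.
Column r3 is strictly dominated by r2 for C (-5<1, 4<5); eliminate r3.
Row 1 is strictly dominated by row 3 (7>0, 4>-5); eliminate 1.
Column r1 is strictly dominated by r2 for C (4<7); eliminate r1.
Only (3, r2) remains, with payoff 4.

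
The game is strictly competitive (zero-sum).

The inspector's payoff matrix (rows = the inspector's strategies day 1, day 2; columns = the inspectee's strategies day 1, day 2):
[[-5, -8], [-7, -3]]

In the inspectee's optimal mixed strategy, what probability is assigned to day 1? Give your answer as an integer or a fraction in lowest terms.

Row minima are -8 and -7, so the inspector's maximin is -7; column maxima are -5 and -3, so the inspectee's minimax is -5. These differ, so the equilibrium is in mixed strategies.
Let the inspectee play day 1 with probability q. The inspector is indifferent when −5q − 8(1−q) = −7q − 3(1−q), giving q = 5/7.

5/7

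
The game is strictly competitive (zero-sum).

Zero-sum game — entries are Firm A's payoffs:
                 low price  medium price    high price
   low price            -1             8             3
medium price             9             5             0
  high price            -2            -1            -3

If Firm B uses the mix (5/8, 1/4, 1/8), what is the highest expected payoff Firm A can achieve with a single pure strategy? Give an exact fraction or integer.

55/8

low price: (-1)·(5/8) + (8)·(1/4) + (3)·(1/8) = 7/4.
medium price: (9)·(5/8) + (5)·(1/4) + (0)·(1/8) = 55/8.
high price: (-2)·(5/8) + (-1)·(1/4) + (-3)·(1/8) = -15/8.
The best pure response is medium price with expected payoff 55/8.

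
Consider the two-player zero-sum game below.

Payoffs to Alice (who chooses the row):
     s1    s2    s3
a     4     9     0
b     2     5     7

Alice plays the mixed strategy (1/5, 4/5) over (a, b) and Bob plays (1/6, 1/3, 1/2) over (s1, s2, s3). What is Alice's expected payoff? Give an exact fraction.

77/15

Against (1/6, 1/3, 1/2), each row's expected payoff is a: 11/3; b: 11/2.
Taking the (1/5, 4/5)-weighted average: (1/5)·(11/3) + (4/5)·(11/2) = 77/15.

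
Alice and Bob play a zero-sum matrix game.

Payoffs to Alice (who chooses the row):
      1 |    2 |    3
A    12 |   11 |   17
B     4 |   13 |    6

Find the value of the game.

56/5

Column 3 is strictly dominated by 1 for Bob (it gives Alice more in every row).
The remaining 2×2 game on (A, B) × (1, 2) has no saddle point. Let Alice play A with probability p; indifference gives 12p + 4(1−p) = 11p + 13(1−p), so p = 9/10.
Similarly Bob's optimal q on 1 is 1/5, and the value is 12·(1/5) + (11)·(4/5) = 56/5.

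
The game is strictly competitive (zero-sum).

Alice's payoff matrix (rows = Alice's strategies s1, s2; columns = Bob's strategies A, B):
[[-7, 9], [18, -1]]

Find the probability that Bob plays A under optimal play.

Row minima are -7 and -1, so Alice's maximin is -1; column maxima are 18 and 9, so Bob's minimax is 9. These differ, so the equilibrium is in mixed strategies.
Let Bob play A with probability q. Alice is indifferent when −7q + 9(1−q) = 18q − (1−q), giving q = 2/7.

2/7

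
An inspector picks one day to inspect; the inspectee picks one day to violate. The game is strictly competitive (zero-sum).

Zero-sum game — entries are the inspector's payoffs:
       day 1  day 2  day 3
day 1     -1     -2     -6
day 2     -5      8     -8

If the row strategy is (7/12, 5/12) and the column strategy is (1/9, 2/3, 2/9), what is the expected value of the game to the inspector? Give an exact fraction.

-10/27

Against (1/9, 2/3, 2/9), each row's expected payoff is day 1: -25/9; day 2: 3.
Taking the (7/12, 5/12)-weighted average: (7/12)·(-25/9) + (5/12)·(3) = -10/27.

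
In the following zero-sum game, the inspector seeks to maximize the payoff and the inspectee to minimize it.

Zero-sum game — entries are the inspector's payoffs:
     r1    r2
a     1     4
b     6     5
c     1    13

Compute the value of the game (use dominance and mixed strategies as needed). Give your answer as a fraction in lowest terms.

Row a is strictly dominated by row b, so the inspector never plays it.
The remaining 2×2 game on (b, c) × (r1, r2) has no saddle point. Let the inspector play b with probability p; indifference gives 6p + (1−p) = 5p + 13(1−p), so p = 12/13.
Similarly the inspectee's optimal q on r1 is 8/13, and the value is 6·(8/13) + (5)·(5/13) = 73/13.

73/13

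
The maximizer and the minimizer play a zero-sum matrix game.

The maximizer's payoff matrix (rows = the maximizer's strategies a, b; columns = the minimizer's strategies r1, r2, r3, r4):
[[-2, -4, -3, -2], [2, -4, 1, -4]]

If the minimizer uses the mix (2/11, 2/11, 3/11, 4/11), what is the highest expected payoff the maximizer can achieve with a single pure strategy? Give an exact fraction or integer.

-17/11

a: (-2)·(2/11) + (-4)·(2/11) + (-3)·(3/11) + (-2)·(4/11) = -29/11.
b: (2)·(2/11) + (-4)·(2/11) + (1)·(3/11) + (-4)·(4/11) = -17/11.
The best pure response is b with expected payoff -17/11.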